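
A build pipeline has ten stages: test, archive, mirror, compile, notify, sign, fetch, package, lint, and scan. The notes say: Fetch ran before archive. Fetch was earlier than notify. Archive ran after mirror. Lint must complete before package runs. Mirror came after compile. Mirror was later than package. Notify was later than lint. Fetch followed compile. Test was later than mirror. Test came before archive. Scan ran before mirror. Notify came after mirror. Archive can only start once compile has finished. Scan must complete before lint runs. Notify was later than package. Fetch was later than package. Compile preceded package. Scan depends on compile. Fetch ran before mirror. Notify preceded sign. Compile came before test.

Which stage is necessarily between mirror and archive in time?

test

Tracing the constraints gives mirror → test → archive, so test sits after mirror and before archive.
No other stage is forced both after mirror and before archive.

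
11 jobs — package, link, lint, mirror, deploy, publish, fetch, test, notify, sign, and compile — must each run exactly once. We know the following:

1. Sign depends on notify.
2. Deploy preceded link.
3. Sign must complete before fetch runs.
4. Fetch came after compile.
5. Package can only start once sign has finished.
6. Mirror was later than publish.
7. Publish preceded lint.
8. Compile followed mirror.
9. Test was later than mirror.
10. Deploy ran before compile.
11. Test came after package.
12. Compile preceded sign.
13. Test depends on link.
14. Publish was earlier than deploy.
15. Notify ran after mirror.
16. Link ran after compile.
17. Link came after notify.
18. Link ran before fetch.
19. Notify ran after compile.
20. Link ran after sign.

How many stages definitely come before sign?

5

Directly stated before sign: compile and notify.
Deploy reaches sign via deploy → compile → sign.
Mirror reaches sign via mirror → compile → sign.
Publish reaches sign via publish → mirror → compile → sign.
No chain forces fetch (or any of the others) ahead of sign.
That's compile, deploy, mirror, notify, and publish — 5 in all.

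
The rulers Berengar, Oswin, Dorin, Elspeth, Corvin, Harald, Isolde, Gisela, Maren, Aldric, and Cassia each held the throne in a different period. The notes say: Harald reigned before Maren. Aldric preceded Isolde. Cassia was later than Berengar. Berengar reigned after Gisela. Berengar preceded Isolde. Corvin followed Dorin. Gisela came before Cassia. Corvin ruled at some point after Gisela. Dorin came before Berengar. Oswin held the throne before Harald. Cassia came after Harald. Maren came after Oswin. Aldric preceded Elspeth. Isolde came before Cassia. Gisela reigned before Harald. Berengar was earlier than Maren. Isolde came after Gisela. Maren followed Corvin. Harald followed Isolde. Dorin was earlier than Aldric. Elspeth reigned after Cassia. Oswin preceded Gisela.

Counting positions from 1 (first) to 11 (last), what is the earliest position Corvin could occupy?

Dorin, Gisela, and Oswin must all come before Corvin — 3 forced predecessors.
Nothing else is forced ahead of Corvin, so their earliest slot is position 3 + 1 = 4.

4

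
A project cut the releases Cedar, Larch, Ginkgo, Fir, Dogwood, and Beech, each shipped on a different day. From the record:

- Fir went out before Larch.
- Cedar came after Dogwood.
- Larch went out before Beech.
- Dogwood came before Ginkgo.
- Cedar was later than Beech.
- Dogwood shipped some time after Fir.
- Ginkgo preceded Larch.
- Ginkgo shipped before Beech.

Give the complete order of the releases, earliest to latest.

Fir, Dogwood, Ginkgo, Larch, Beech, Cedar

The constraints fix every adjacent pair, so only one ordering works:
Fir → Dogwood → Ginkgo → Larch → Beech → Cedar.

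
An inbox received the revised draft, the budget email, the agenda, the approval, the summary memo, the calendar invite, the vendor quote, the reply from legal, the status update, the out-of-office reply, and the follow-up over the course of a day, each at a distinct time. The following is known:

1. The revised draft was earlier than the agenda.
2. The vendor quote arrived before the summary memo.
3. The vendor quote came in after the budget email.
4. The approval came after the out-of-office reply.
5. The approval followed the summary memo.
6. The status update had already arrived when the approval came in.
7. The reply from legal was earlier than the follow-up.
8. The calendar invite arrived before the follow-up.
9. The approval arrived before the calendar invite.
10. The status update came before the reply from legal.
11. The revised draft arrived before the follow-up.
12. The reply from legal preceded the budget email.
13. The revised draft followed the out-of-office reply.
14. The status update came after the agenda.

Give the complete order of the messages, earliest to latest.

the out-of-office reply, the revised draft, the agenda, the status update, the reply from legal, the budget email, the vendor quote, the summary memo, the approval, the calendar invite, the follow-up

The constraints fix every adjacent pair, so only one ordering works:
the out-of-office reply → the revised draft → the agenda → the status update → the reply from legal → the budget email → the vendor quote → the summary memo → the approval → the calendar invite → the follow-up.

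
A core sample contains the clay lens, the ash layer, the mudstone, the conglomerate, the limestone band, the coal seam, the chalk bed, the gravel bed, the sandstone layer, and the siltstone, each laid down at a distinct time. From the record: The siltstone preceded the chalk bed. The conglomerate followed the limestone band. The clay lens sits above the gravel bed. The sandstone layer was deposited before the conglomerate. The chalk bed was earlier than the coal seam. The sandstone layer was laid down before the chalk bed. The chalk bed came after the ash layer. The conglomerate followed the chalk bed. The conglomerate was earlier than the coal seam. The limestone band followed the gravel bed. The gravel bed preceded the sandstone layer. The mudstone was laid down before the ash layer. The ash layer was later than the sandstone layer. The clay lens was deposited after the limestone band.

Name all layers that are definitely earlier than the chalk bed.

the ash layer, the gravel bed, the mudstone, the sandstone layer, the siltstone

Directly stated before the chalk bed: the ash layer, the sandstone layer, and the siltstone.
The gravel bed reaches the chalk bed via the gravel bed → the sandstone layer → the chalk bed.
The mudstone reaches the chalk bed via the mudstone → the ash layer → the chalk bed.
No chain forces the coal seam (or any of the others) ahead of the chalk bed.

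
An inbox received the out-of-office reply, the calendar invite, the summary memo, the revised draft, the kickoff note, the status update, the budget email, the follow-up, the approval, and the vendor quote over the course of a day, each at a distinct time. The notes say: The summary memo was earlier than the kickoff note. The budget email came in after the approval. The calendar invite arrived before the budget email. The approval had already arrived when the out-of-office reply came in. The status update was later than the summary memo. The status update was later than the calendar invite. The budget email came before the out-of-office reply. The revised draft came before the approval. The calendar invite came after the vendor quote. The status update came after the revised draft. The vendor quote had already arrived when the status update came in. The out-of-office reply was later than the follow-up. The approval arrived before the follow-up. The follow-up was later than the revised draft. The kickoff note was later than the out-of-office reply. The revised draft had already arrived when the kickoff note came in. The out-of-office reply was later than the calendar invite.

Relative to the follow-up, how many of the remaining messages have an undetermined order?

5

Forced before the follow-up: the approval and the revised draft; forced after the follow-up: the kickoff note and the out-of-office reply.
That leaves the budget email, the calendar invite, the status update, the summary memo, and the vendor quote with no forced order relative to the follow-up — 5.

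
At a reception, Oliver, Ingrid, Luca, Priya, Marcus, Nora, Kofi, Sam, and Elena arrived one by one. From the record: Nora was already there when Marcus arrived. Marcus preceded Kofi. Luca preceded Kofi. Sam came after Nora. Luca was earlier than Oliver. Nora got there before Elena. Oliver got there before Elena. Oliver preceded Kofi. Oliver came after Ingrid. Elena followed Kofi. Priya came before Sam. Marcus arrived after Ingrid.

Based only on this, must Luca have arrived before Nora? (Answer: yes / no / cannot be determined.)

No chain of stated constraints runs from Luca to Nora, and none runs from Nora to Luca either.
So the relative order of Luca and Nora is not fixed by the given facts.

cannot be determined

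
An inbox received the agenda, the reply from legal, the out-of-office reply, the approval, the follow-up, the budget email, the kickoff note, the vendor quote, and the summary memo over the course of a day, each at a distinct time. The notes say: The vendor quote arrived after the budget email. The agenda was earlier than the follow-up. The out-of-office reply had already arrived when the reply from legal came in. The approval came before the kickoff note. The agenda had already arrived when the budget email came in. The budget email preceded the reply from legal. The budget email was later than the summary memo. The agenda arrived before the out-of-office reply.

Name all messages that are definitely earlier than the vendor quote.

Directly stated before the vendor quote: the budget email.
The agenda reaches the vendor quote via the agenda → the budget email → the vendor quote.
The summary memo reaches the vendor quote via the summary memo → the budget email → the vendor quote.
No chain forces the reply from legal (or any of the others) ahead of the vendor quote.

the agenda, the budget email, the summary memo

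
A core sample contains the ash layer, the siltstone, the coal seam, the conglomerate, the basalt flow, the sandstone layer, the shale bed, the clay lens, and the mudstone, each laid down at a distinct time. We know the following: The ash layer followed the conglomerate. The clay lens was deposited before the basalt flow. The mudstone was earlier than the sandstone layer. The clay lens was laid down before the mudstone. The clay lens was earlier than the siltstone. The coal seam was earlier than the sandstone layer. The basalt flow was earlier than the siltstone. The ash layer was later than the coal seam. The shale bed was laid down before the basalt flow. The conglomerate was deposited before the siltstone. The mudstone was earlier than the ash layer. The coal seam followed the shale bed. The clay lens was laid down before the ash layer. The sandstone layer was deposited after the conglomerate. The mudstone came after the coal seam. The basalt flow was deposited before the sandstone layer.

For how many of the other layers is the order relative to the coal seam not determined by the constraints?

4

Forced before the coal seam: the shale bed; forced after the coal seam: the ash layer, the mudstone, and the sandstone layer.
That leaves the basalt flow, the clay lens, the conglomerate, and the siltstone with no forced order relative to the coal seam — 4.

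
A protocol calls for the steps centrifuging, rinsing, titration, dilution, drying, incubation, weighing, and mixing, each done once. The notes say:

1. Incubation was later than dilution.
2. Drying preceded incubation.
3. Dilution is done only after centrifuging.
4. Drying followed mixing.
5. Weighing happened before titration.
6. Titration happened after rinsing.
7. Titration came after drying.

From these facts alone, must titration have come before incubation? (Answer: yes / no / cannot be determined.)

No chain of stated constraints runs from titration to incubation, and none runs from incubation to titration either.
So the relative order of titration and incubation is not fixed by the given facts.

cannot be determined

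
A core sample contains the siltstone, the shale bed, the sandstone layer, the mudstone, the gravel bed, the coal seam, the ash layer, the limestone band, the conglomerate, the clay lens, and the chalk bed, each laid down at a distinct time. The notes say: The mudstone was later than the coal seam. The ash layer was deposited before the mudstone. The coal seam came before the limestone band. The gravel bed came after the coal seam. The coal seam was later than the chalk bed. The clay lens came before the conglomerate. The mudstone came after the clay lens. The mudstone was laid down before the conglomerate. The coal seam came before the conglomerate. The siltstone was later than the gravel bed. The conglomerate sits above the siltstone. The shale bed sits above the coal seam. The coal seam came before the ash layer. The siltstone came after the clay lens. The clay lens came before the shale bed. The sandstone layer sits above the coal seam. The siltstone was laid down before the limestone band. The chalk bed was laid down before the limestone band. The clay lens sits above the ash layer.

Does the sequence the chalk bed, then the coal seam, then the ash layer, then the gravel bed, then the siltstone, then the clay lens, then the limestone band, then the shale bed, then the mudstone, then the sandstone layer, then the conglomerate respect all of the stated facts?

The constraints require the clay lens before the siltstone, but in the proposed sequence the siltstone appears ahead of the clay lens. That one violation is enough.

no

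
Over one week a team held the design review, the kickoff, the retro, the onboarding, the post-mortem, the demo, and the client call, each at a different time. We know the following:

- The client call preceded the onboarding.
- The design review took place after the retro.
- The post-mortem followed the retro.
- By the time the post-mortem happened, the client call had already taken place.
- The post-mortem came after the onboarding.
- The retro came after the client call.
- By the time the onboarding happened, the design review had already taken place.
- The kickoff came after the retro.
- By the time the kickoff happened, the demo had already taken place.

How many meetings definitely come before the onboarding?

3

Directly stated before the onboarding: the client call and the design review.
The retro reaches the onboarding via the retro → the design review → the onboarding.
No chain forces the demo (or any of the others) ahead of the onboarding.
That's the client call, the design review, and the retro — 3 in all.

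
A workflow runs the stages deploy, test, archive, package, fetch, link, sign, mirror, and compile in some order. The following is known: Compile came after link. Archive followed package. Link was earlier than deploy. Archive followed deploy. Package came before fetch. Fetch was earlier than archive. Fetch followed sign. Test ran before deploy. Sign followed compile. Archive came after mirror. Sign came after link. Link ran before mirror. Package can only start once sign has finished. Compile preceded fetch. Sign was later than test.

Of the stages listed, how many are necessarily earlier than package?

Directly stated before package: sign.
Compile reaches package via compile → sign → package.
Link reaches package via link → sign → package.
Test reaches package via test → sign → package.
No chain forces archive (or any of the others) ahead of package.
That's compile, link, sign, and test — 4 in all.

4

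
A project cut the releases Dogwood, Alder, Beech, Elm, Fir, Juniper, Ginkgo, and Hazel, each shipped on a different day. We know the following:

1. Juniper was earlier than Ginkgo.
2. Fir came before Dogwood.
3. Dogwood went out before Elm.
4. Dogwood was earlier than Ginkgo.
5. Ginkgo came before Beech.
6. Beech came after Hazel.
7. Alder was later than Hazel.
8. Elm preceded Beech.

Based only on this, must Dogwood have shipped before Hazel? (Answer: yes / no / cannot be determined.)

cannot be determined

No chain of stated constraints runs from Dogwood to Hazel, and none runs from Hazel to Dogwood either.
So the relative order of Dogwood and Hazel is not fixed by the given facts.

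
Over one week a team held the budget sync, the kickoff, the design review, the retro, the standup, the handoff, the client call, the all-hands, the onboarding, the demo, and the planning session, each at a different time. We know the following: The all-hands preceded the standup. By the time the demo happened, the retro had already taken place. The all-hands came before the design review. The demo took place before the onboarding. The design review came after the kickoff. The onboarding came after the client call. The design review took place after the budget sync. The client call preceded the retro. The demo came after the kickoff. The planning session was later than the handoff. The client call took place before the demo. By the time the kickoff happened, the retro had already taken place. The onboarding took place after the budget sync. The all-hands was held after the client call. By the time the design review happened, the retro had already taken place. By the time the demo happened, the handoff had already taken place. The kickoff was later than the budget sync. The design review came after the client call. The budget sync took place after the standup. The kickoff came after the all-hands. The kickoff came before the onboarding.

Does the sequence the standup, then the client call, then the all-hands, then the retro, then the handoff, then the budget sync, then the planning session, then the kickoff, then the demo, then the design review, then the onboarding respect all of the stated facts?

no

The constraints require the all-hands before the standup, but in the proposed sequence the standup appears ahead of the all-hands. That one violation is enough.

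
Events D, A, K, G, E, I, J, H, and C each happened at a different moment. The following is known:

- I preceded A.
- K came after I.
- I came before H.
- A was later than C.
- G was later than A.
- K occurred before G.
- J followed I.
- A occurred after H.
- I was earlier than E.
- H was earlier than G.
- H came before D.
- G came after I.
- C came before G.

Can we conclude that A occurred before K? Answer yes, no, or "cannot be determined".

cannot be determined

No chain of stated constraints runs from A to K, and none runs from K to A either.
So the relative order of A and K is not fixed by the given facts.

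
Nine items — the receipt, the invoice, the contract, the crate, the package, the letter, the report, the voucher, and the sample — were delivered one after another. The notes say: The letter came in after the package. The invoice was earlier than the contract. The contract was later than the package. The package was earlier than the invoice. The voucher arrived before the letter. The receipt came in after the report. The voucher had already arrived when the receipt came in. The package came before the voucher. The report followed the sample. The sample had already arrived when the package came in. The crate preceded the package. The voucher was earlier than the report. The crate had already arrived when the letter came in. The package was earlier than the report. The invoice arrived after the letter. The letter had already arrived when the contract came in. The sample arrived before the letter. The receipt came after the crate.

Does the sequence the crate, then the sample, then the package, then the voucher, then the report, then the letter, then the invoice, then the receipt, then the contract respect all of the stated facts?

yes

Check each stated constraint against the proposed order — e.g. the package is ahead of the contract; the crate is ahead of the receipt. Every pair is in the required order; nothing is violated.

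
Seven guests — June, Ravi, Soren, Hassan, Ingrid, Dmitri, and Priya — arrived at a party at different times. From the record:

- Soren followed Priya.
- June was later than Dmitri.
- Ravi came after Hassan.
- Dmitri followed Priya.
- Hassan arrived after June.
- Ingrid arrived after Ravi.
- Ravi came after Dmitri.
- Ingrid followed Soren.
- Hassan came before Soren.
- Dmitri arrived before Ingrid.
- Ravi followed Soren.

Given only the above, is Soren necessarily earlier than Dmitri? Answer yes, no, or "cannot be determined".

Tracing the constraints gives Dmitri → June → Hassan → Soren, so Dmitri must come before Soren.
That means Soren cannot be before Dmitri.

no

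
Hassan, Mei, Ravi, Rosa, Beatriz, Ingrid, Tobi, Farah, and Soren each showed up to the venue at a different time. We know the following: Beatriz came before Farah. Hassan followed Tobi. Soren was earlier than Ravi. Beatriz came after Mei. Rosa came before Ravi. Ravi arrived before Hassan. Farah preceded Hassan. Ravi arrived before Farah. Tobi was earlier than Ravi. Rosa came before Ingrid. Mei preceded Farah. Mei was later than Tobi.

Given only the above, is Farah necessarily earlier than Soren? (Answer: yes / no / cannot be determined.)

no

Tracing the constraints gives Soren → Ravi → Farah, so Soren must come before Farah.
That means Farah cannot be before Soren.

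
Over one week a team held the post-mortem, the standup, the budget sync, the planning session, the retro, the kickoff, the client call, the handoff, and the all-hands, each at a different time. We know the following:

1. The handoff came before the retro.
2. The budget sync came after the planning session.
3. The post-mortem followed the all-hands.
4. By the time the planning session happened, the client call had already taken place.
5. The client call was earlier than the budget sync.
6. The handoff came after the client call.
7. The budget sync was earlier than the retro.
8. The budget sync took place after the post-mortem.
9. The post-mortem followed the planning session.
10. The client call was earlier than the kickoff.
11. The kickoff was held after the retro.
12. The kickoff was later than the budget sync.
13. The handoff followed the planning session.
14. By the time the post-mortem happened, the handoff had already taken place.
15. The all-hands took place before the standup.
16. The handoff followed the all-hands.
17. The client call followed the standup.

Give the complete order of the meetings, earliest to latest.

the all-hands, the standup, the client call, the planning session, the handoff, the post-mortem, the budget sync, the retro, the kickoff

The constraints fix every adjacent pair, so only one ordering works:
the all-hands → the standup → the client call → the planning session → the handoff → the post-mortem → the budget sync → the retro → the kickoff.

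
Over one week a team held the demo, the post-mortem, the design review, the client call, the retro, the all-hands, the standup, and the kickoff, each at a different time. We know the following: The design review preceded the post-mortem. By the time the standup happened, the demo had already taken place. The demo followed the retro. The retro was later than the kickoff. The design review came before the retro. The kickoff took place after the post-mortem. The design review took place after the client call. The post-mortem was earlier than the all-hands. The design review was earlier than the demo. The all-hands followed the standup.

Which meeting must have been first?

the client call

The client call has a chain of constraints placing it before every other meeting, so the client call must be first.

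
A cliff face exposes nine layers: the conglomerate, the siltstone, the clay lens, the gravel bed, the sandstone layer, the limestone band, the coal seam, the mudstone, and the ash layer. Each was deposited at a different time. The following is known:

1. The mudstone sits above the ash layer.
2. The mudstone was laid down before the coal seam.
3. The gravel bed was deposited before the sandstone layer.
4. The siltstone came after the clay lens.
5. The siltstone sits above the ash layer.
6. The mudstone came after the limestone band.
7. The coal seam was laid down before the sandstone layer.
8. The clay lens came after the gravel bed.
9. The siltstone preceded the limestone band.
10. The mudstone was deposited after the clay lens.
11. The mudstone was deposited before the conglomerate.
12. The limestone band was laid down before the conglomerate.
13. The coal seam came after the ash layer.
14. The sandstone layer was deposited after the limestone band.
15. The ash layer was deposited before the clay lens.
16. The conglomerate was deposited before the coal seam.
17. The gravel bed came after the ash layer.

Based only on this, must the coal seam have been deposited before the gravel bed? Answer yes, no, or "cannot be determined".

Tracing the constraints gives the gravel bed → the clay lens → the mudstone → the coal seam, so the gravel bed must come before the coal seam.
That means the coal seam cannot be before the gravel bed.

no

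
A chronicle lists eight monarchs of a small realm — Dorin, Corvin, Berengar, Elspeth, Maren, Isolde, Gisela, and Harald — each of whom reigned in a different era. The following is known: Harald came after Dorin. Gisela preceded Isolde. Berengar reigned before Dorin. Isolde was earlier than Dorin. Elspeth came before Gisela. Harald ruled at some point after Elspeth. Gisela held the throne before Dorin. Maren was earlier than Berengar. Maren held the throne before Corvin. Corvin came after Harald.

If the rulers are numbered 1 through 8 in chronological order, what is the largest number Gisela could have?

4

Gisela must come before Corvin, Dorin, Harald, and Isolde — 4 rulers forced after them.
Everything else can be placed before Gisela in some valid order, so Gisela can sit as late as position 8 − 4 = 4.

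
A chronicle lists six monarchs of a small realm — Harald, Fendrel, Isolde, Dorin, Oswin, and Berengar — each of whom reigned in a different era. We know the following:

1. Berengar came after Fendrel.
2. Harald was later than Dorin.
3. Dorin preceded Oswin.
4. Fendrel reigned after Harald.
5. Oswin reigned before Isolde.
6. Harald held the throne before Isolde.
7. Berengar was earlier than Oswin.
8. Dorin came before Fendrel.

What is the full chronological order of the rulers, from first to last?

Dorin, Harald, Fendrel, Berengar, Oswin, Isolde

The constraints fix every adjacent pair, so only one ordering works:
Dorin → Harald → Fendrel → Berengar → Oswin → Isolde.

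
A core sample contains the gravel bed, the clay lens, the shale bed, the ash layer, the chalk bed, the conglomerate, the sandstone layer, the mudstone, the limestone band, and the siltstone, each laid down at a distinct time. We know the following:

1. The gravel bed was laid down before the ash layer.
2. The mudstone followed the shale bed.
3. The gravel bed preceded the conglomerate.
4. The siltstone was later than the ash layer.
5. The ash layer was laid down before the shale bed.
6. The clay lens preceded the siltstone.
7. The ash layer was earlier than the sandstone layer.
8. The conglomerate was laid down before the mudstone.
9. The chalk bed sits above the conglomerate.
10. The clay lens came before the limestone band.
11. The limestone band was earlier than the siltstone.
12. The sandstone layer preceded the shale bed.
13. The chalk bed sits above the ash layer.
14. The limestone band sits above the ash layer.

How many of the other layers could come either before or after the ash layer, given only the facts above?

Forced before the ash layer: the gravel bed; forced after the ash layer: the chalk bed, the limestone band, the mudstone, the sandstone layer, the shale bed, and the siltstone.
That leaves the clay lens and the conglomerate with no forced order relative to the ash layer — 2.

2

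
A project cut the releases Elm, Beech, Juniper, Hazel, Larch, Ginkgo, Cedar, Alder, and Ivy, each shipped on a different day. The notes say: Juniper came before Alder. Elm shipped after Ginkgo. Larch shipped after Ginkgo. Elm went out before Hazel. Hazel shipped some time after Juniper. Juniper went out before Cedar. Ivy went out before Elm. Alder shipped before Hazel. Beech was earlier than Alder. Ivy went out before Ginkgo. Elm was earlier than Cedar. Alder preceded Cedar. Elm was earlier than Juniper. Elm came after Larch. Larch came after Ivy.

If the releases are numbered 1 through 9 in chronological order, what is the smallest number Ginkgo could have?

2

Ivy must come before Ginkgo — 1 forced predecessor.
Nothing else is forced ahead of Ginkgo, so its earliest slot is position 1 + 1 = 2.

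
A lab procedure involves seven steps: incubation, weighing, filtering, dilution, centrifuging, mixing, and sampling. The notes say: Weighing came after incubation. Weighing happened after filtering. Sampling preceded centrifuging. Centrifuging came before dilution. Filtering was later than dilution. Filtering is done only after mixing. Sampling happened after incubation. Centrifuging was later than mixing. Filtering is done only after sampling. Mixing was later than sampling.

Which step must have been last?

Every other step has a chain of constraints placing it before weighing, so weighing is last.

weighing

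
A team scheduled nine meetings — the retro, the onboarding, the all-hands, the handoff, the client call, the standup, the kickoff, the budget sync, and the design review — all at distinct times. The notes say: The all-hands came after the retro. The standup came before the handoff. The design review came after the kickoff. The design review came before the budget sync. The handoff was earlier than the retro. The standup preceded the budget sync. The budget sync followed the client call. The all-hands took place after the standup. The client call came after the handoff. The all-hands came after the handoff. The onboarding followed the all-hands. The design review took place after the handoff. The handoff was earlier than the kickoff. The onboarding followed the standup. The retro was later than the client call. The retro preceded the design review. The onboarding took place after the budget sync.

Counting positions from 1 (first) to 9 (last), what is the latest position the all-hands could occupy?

8

The all-hands must come before the onboarding — 1 meeting forced after it.
Everything else can be placed before the all-hands in some valid order, so the all-hands can sit as late as position 9 − 1 = 8.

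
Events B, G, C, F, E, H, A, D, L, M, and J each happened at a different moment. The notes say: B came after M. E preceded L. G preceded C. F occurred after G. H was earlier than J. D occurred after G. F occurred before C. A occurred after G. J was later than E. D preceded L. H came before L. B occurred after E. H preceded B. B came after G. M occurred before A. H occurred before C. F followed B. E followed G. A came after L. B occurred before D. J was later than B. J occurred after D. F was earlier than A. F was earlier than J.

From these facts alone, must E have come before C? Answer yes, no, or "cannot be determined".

yes

Chain the constraints: E → B → F → C. Each link is directly stated, so E comes before C.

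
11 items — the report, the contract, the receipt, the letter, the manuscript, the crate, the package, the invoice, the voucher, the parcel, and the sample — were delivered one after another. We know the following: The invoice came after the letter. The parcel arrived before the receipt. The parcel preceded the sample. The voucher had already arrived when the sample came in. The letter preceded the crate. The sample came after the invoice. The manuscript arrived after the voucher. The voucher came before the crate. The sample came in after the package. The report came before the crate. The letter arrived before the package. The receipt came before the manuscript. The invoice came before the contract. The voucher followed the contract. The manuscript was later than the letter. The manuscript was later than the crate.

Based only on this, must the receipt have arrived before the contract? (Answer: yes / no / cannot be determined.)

cannot be determined

No chain of stated constraints runs from the receipt to the contract, and none runs from the contract to the receipt either.
So the relative order of the receipt and the contract is not fixed by the given facts.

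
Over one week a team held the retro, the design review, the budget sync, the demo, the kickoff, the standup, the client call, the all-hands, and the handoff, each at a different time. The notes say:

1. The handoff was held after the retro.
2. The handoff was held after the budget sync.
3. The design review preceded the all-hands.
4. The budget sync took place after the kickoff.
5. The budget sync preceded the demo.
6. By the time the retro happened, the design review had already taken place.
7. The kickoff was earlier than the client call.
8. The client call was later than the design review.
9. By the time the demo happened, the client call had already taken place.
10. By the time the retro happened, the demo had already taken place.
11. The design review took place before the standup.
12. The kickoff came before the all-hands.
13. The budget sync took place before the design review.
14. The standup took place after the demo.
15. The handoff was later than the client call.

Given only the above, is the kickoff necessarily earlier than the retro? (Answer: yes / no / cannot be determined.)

Chain the constraints: the kickoff → the budget sync → the demo → the retro. Each link is directly stated, so the kickoff comes before the retro.

yes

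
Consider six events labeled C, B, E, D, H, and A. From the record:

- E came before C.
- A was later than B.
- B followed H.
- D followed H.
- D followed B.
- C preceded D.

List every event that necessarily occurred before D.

B, C, E, H

Directly stated before D: B, C, and H.
E reaches D via E → C → D.
No chain forces A ahead of D.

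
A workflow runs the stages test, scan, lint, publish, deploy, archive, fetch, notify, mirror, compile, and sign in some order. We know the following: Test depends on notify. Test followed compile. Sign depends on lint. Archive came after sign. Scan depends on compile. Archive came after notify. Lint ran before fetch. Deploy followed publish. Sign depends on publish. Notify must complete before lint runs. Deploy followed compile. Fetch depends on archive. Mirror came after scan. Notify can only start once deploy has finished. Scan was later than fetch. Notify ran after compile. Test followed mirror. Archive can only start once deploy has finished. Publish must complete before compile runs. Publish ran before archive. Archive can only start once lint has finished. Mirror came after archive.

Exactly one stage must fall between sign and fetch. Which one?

archive

Tracing the constraints gives sign → archive → fetch, so archive sits after sign and before fetch.
No other stage is forced both after sign and before fetch.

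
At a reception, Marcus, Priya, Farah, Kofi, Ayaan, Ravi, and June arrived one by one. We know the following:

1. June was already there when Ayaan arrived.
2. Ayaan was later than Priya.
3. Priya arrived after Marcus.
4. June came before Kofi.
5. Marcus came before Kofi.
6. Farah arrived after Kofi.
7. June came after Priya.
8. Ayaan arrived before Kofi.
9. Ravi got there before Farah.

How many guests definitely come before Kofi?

Directly stated before Kofi: Ayaan, June, and Marcus.
Priya reaches Kofi via Priya → June → Kofi.
No chain forces Ravi (or any of the others) ahead of Kofi.
That's Ayaan, June, Marcus, and Priya — 4 in all.

4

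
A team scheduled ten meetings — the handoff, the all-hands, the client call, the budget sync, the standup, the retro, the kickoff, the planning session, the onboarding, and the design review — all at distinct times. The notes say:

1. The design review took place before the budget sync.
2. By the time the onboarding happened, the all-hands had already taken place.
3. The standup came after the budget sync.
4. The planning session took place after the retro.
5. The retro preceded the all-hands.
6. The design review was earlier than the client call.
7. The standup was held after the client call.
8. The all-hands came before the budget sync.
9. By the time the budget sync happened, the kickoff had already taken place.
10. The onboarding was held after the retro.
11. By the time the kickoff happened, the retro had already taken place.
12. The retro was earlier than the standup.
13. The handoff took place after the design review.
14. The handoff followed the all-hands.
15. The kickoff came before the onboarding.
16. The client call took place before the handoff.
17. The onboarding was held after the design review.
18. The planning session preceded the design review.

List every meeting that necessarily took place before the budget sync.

Directly stated before the budget sync: the all-hands, the design review, and the kickoff.
The planning session reaches the budget sync via the planning session → the design review → the budget sync.
The retro reaches the budget sync via the retro → the all-hands → the budget sync.

the all-hands, the design review, the kickoff, the planning session, the retro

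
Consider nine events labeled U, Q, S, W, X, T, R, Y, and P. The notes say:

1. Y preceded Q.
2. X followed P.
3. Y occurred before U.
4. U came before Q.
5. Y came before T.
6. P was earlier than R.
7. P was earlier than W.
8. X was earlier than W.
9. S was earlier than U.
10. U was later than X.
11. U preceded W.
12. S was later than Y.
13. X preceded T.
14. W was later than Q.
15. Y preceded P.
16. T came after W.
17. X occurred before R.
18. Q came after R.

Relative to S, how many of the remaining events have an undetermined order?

3

Forced before S: Y; forced after S: Q, T, U, and W.
That leaves P, R, and X with no forced order relative to S — 3.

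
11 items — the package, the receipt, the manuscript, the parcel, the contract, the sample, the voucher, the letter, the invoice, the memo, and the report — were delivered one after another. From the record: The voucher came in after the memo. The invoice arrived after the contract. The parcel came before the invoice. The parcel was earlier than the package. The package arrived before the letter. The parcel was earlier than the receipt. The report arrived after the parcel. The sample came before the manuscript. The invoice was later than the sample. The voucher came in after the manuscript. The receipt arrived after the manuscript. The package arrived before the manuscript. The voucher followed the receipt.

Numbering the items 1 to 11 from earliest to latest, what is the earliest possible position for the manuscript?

The package, the parcel, and the sample must all come before the manuscript — 3 forced predecessors.
Nothing else is forced ahead of the manuscript, so its earliest slot is position 3 + 1 = 4.

4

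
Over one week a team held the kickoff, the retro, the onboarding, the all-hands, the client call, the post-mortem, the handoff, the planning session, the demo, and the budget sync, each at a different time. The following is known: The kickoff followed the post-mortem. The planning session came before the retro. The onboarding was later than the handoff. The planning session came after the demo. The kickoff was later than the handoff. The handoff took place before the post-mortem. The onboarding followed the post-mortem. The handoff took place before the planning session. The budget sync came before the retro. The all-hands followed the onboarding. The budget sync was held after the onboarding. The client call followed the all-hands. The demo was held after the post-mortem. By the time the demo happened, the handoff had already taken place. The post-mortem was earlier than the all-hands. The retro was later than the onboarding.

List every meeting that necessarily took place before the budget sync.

Directly stated before the budget sync: the onboarding.
The handoff reaches the budget sync via the handoff → the onboarding → the budget sync.
The post-mortem reaches the budget sync via the post-mortem → the onboarding → the budget sync.
No chain forces the all-hands (or any of the others) ahead of the budget sync.

the handoff, the onboarding, the post-mortem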